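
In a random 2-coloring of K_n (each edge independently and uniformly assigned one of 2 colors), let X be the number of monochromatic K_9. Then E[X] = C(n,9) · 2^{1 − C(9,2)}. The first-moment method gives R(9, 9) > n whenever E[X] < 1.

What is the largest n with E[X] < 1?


We need C(n, 9) · 2^{1 − 36} < 1, i.e. C(n, 9) < 2^{36 − 1} = 34359738368.
Check values of n near the boundary:
  n = 59: C(59, 9) = 12565671261; 12565671261 < 34359738368? YES
  n = 60: C(60, 9) = 14783142660; 14783142660 < 34359738368? YES
  n = 61: C(61, 9) = 17341763505; 17341763505 < 34359738368? YES
  n = 62: C(62, 9) = 20286591270; 20286591270 < 34359738368? YES
  n = 63: C(63, 9) = 23667689815; 23667689815 < 34359738368? YES
  n = 64: C(64, 9) = 27540584512; 27540584512 < 34359738368? YES
  n = 65: C(65, 9) = 31966749880; 31966749880 < 34359738368? YES
  n = 66: C(66, 9) = 37014131440; 37014131440 < 34359738368? NO
The largest n with C(n, 9) < 34359738368 is n = 65 (where E[X] = 3995843735/4294967296 ≈ 0.93035). Hence R(9, 9) > 65, i.e. R(9, 9) ≥ 66.

Largest n = 65; hence R(9, 9) > 65.


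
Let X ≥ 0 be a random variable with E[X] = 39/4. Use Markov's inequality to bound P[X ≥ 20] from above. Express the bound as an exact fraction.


μ = E[X] = 39/4, a = 20.
Markov: P[X ≥ 20] ≤ μ/a = (39/4)/20 = 39/80.
Numerically: ≈ 0.4875.
(Since a = 20 > μ = 9.7500, the bound 39/80 is < 1 and informative.)

P[X ≥ 20] ≤ 39/80 ≈ 0.4875.


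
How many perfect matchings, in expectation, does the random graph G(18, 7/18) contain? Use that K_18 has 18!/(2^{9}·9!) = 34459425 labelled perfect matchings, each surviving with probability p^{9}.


K_18 has 18!/(2^{9}·9!) = 34459425 labelled perfect matchings.
For each such perfect matching H, let X_H = 1 if all 9 edges of H are present in G. Then P[X_H = 1] = p^{9} = (7/18)^{9} = 40353607/198359290368.
Summing the indicators: E[X] = Σ_H E[X_H] = 34459425 · p^{9} = 34459425 · 40353607/198359290368 = 17167433257975/2448880128.
Numerically: E[X] ≈ 7010.

E[X] = 34459425 · (7/18)^{9} = 17167433257975/2448880128 ≈ 7010.


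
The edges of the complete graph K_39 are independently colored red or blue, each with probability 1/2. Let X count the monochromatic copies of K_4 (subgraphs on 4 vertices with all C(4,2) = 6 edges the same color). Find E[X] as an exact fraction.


Let X = Σ_S X_S over the C(39, 4) = 82251 subsets S of size 4, where X_S = 1 if the K_4 on S is monochromatic.
For a fixed S, the K_4 on S has C(4, 2) = 6 edges. P[all 6 edges red] = (1/2)^6, and likewise for blue, so P[monochromatic] = 2·(1/2)^6 = 2^{1 − 6} = 1/32.
By linearity of expectation: E[X] = C(39, 4) · 2^{1 − 6} = 82251 · 1/32 = 82251/32.
Numerically: E[X] ≈ 2570.3438.

E[X] = C(39,4)·2^(1−C(4,2)) = 82251/32 ≈ 2570.3438.


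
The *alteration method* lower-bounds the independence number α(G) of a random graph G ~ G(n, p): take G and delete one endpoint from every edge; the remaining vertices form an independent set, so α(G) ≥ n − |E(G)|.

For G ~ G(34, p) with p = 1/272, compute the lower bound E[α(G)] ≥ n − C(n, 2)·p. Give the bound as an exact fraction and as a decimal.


E[|E(G)|] = C(34, 2)·p = 561 · (1/272) = 33/16.
E[α(G)] ≥ n − E[|E(G)|] = 34 − 33/16 = 511/16.
Numerically: ≈ 31.938.
(This is only a lower bound; the true E[α(G)] may be larger.)

E[α(G)] ≥ 511/16 ≈ 31.938.


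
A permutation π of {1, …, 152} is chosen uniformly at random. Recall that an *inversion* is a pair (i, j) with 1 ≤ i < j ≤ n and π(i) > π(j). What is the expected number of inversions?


Write X = Σ X_I over the C(152, 2) = 11476 pairs i < j, with X_I the indicator of one inversion.
There are 11476 indicators.
For each fixed pair i < j, the values π(i) and π(j) are two distinct elements of {1, …, 152} in uniformly random order; by symmetry P[π(i) > π(j)] = 1/2.
By linearity: E[X] = 11476 · (1/2) = C(152, 2) · (1/2) = 11476/2 = 5738 ≈ 5738.00000.

E[X] = 5738 = 5738.00000.


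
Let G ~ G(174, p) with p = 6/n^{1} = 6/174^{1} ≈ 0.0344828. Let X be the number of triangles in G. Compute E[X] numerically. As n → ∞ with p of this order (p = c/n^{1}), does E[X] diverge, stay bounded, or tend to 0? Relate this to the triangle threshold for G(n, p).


Number of potential triangles: C(174, 3) = 862924.
Each occurs with probability p³ ≈ (0.0344828)³ ≈ 4.10020911e-05.
By linearity: E[X] = C(174, 3)·p³ ≈ 862924 · 4.10020911e-05 ≈ 35.381688.
Here α = 1, so p = 6/n is exactly at the triangle threshold p ~ 1/n. Asymptotically E[X] → c³/6 = 6³/6 = 36 ≈ 36.000000, a bounded constant. In this regime the triangle count is asymptotically Poisson(c³/6).

E[X] ≈ 35.381688; in regime p = Θ(1/n^{1}) E[X] stays bounded (at the triangle threshold p ~ 1/n).


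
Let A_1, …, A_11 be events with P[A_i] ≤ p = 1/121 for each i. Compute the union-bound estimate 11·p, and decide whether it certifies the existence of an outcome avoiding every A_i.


Union bound: P[∪_{i=1}^{11} A_i] ≤ Σ_i P[A_i] ≤ 11·p = 11·(1/121) = 1/11.
Numerically: 1/11 ≈ 0.0909091.
Is 1/11 < 1? YES.
Since P[∪ A_i] ≤ 1/11 < 1, the complement has P[∩ A_i^c] ≥ 1 − 1/11 = 10/11 > 0, so some outcome avoids every A_i.

11·p = 1/11 ≈ 0.0909091; existence CERTIFIED by the union bound.


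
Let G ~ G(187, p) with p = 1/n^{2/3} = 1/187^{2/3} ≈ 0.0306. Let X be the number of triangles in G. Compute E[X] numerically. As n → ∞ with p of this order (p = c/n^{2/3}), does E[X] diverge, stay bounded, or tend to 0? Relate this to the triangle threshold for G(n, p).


Number of potential triangles: C(187, 3) = 1072445.
Each occurs with probability p³ ≈ (0.0306)³ ≈ 2.85968e-05.
By linearity: E[X] = C(187, 3)·p³ ≈ 1072445 · 2.85968e-05 ≈ 30.668.
Since α = 2/3 < 1, p = c/n^{2/3} ≫ 1/n is above the triangle threshold p ~ 1/n. Asymptotically E[X] ~ (c³/6)·n^{3(1−α)} = (1³/6)·n^{1} → ∞; triangles are abundant w.h.p.

E[X] ≈ 30.668; in regime p = Θ(1/n^{2/3}) E[X] diverges (above the triangle threshold p ~ 1/n).


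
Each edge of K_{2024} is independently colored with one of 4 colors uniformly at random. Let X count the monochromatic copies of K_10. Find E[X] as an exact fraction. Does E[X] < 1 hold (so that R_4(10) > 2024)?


E[X] = C(2024, 10) · 4^{1 − 45} = 310936101848269937576192656 · 4^{−44} = 310936101848269937576192656/309485009821345068724781056.
As a reduced fraction: E[X] = 19433506365516871098512041/19342813113834066795298816 ≈ 1.005.
Is E[X] < 1? NO.
Since E[X] ≥ 1, the first-moment bound is inconclusive at n = 2024; it does NOT by itself certify R_4(10) > 2024.

E[X] = 19433506365516871098512041/19342813113834066795298816 ≈ 1.005; E[X] ≥ 1; first-moment method inconclusive here.


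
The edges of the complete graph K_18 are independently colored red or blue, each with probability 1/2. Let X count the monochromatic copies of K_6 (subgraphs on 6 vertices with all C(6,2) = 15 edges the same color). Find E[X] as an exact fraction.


Let X = Σ_S X_S over the C(18, 6) = 18564 subsets S of size 6, where X_S = 1 if the K_6 on S is monochromatic.
For a fixed S, the K_6 on S has C(6, 2) = 15 edges. P[all 15 edges red] = (1/2)^15, and likewise for blue, so P[monochromatic] = 2·(1/2)^15 = 2^{1 − 15} = 1/16384.
By linearity of expectation: E[X] = C(18, 6) · 2^{1 − 15} = 18564 · 1/16384 = 4641/4096.
Numerically: E[X] ≈ 1.13306.

E[X] = C(18,6)·2^(1−C(6,2)) = 4641/4096 ≈ 1.13306.


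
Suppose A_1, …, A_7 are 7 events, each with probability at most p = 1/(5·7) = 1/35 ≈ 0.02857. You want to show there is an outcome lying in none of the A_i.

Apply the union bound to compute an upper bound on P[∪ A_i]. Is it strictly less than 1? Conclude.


Union bound: P[∪_{i=1}^{7} A_i] ≤ Σ_i P[A_i] ≤ 7·p = 7·(1/35) = 1/5.
Numerically: 1/5 ≈ 0.20000.
Is 1/5 < 1? YES.
Since P[∪ A_i] ≤ 1/5 < 1, the complement has P[∩ A_i^c] ≥ 1 − 1/5 = 4/5 > 0, so some outcome avoids every A_i.

7·p = 1/5 ≈ 0.20000; existence CERTIFIED by the union bound.


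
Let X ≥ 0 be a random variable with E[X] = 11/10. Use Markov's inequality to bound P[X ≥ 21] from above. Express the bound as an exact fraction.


μ = E[X] = 11/10, a = 21.
Markov: P[X ≥ 21] ≤ μ/a = (11/10)/21 = 11/210.
Numerically: ≈ 0.052.
(Since a = 21 > μ = 1.100, the bound 11/210 is < 1 and informative.)

P[X ≥ 21] ≤ 11/210 ≈ 0.052.


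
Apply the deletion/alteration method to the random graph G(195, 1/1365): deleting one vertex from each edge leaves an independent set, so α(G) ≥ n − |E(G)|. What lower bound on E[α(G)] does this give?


E[|E(G)|] = C(195, 2)·p = 18915 · (1/1365) = 97/7.
E[α(G)] ≥ n − E[|E(G)|] = 195 − 97/7 = 1268/7.
Numerically: ≈ 181.14286.
(This is only a lower bound; the true E[α(G)] may be larger.)

E[α(G)] ≥ 1268/7 ≈ 181.14286.


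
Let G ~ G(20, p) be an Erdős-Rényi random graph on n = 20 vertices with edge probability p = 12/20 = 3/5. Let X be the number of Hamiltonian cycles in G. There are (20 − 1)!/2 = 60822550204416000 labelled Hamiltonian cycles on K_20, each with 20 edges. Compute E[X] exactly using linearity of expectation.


K_20 has (20 − 1)!/2 = 60822550204416000 labelled Hamiltonian cycles.
For each such Hamiltonian cycle H, let X_H = 1 if all 20 edges of H are present in G. Then P[X_H = 1] = p^{20} = (3/5)^{20} = 3486784401/95367431640625.
Summing the indicators: E[X] = Σ_H E[X_H] = 60822550204416000 · p^{20} = 60822550204416000 · 3486784401/95367431640625 = 1696600954254376560918528/762939453125.
Numerically: E[X] ≈ 2.22377e+12.

E[X] = 60822550204416000 · (3/5)^{20} = 1696600954254376560918528/762939453125 ≈ 2.22377e+12.


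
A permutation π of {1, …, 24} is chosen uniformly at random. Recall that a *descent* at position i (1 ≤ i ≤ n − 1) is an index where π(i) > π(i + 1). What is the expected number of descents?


Write X = Σ X_I over i = 1, …, 23, with X_I the indicator of one descent.
There are 23 indicators.
For each fixed i, the pair (π(i), π(i+1)) is a uniformly random ordered pair of distinct values from {1, …, 24}; by symmetry P[π(i) > π(i+1)] = 1/2.
By linearity: E[X] = 23 · (1/2) = (24 − 1) · (1/2) = 23/2 ≈ 11.500000.

E[X] = 23/2 = 11.500000.


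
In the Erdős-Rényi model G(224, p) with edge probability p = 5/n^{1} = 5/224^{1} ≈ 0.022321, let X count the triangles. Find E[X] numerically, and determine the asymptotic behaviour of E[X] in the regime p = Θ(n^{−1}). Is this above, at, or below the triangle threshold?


Number of potential triangles: C(224, 3) = 1848224.
Each occurs with probability p³ ≈ (0.022321)³ ≈ 1.1121566e-05.
By linearity: E[X] = C(224, 3)·p³ ≈ 1848224 · 1.1121566e-05 ≈ 20.55515.
Here α = 1, so p = 5/n is exactly at the triangle threshold p ~ 1/n. Asymptotically E[X] → c³/6 = 5³/6 = 125/6 ≈ 20.83333, a bounded constant. In this regime the triangle count is asymptotically Poisson(c³/6).

E[X] ≈ 20.55515; in regime p = Θ(1/n^{1}) E[X] stays bounded (at the triangle threshold p ~ 1/n).


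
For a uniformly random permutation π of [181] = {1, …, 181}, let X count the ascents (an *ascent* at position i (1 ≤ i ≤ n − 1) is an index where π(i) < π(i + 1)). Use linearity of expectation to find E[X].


Write X = Σ X_I over i = 1, …, 180, with X_I the indicator of one ascent.
There are 180 indicators.
For each fixed i, the pair (π(i), π(i+1)) is a uniformly random ordered pair of distinct values from {1, …, 181}; by symmetry P[π(i) < π(i+1)] = 1/2.
By linearity: E[X] = 180 · (1/2) = (181 − 1) · (1/2) = 90 ≈ 90.000000.

E[X] = 90 = 90.000000.


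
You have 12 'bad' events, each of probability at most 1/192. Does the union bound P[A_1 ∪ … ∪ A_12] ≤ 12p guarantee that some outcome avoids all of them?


Union bound: P[∪_{i=1}^{12} A_i] ≤ Σ_i P[A_i] ≤ 12·p = 12·(1/192) = 1/16.
Numerically: 1/16 ≈ 0.062500.
Is 1/16 < 1? YES.
Since P[∪ A_i] ≤ 1/16 < 1, the complement has P[∩ A_i^c] ≥ 1 − 1/16 = 15/16 > 0, so some outcome avoids every A_i.

12·p = 1/16 ≈ 0.062500; existence CERTIFIED by the union bound.


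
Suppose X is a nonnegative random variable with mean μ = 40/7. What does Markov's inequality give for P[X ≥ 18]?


μ = E[X] = 40/7, a = 18.
Markov: P[X ≥ 18] ≤ μ/a = (40/7)/18 = 20/63.
Numerically: ≈ 0.317.
(Since a = 18 > μ = 5.714, the bound 20/63 is < 1 and informative.)

P[X ≥ 18] ≤ 20/63 ≈ 0.317.


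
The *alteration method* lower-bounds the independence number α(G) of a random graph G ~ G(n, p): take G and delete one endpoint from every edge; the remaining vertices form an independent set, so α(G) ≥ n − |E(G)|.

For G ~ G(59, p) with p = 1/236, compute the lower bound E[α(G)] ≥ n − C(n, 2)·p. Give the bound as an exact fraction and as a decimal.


E[|E(G)|] = C(59, 2)·p = 1711 · (1/236) = 29/4.
E[α(G)] ≥ n − E[|E(G)|] = 59 − 29/4 = 207/4.
Numerically: ≈ 51.750.
(This is only a lower bound; the true E[α(G)] may be larger.)

E[α(G)] ≥ 207/4 ≈ 51.750.


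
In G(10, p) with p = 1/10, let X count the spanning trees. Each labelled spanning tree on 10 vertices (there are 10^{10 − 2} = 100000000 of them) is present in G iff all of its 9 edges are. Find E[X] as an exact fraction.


K_10 has 10^{10 − 2} = 100000000 labelled spanning trees.
For each such spanning tree H, let X_H = 1 if all 9 edges of H are present in G. Then P[X_H = 1] = p^{9} = (1/10)^{9} = 1/1000000000.
By linearity: E[X] = Σ_H E[X_H] = 100000000 · p^{9} = 100000000 · 1/1000000000 = 1/10.
Numerically: E[X] ≈ 0.1.

E[X] = 100000000 · (1/10)^{9} = 1/10 ≈ 0.1.


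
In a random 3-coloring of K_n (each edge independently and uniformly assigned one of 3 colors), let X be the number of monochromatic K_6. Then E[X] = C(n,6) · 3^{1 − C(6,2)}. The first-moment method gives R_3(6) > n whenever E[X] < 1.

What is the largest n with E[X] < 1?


We need C(n, 6) · 3^{1 − 15} < 1, i.e. C(n, 6) < 3^{15 − 1} = 4782969.
Check values of n near the boundary:
  n = 35: C(35, 6) = 1623160; 1623160 < 4782969? YES
  n = 36: C(36, 6) = 1947792; 1947792 < 4782969? YES
  n = 37: C(37, 6) = 2324784; 2324784 < 4782969? YES
  n = 38: C(38, 6) = 2760681; 2760681 < 4782969? YES
  n = 39: C(39, 6) = 3262623; 3262623 < 4782969? YES
  n = 40: C(40, 6) = 3838380; 3838380 < 4782969? YES
  n = 41: C(41, 6) = 4496388; 4496388 < 4782969? YES
  n = 42: C(42, 6) = 5245786; 5245786 < 4782969? NO
The largest n with C(n, 6) < 4782969 is n = 41 (where E[X] = 1498796/1594323 ≈ 0.940). Hence R_3(6) > 41, i.e. R_3(6) ≥ 42.

Largest n = 41; hence R_3(6) > 41.


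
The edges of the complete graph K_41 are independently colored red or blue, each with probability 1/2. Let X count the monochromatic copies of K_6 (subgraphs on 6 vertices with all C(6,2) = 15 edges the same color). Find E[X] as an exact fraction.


Let X = Σ_S X_S over the C(41, 6) = 4496388 subsets S of size 6, where X_S = 1 if the K_6 on S is monochromatic.
For a fixed S, the K_6 on S has C(6, 2) = 15 edges. P[all 15 edges red] = (1/2)^15, and likewise for blue, so P[monochromatic] = 2·(1/2)^15 = 2^{1 − 15} = 1/16384.
By linearity of expectation: E[X] = C(41, 6) · 2^{1 − 15} = 4496388 · 1/16384 = 1124097/4096.
Numerically: E[X] ≈ 274.43774.

E[X] = C(41,6)·2^(1−C(6,2)) = 1124097/4096 ≈ 274.43774.


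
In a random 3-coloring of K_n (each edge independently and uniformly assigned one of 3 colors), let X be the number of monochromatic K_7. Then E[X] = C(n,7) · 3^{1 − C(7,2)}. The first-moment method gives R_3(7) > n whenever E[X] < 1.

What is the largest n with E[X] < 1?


We need C(n, 7) · 3^{1 − 21} < 1, i.e. C(n, 7) < 3^{21 − 1} = 3486784401.
Check values of n near the boundary:
  n = 75: C(75, 7) = 1984829850; 1984829850 < 3486784401? YES
  n = 76: C(76, 7) = 2186189400; 2186189400 < 3486784401? YES
  n = 77: C(77, 7) = 2404808340; 2404808340 < 3486784401? YES
  n = 78: C(78, 7) = 2641902120; 2641902120 < 3486784401? YES
  n = 79: C(79, 7) = 2898753715; 2898753715 < 3486784401? YES
  n = 80: C(80, 7) = 3176716400; 3176716400 < 3486784401? YES
  n = 81: C(81, 7) = 3477216600; 3477216600 < 3486784401? YES
  n = 82: C(82, 7) = 3801756816; 3801756816 < 3486784401? NO
The largest n with C(n, 7) < 3486784401 is n = 81 (where E[X] = 42928600/43046721 ≈ 0.997). Hence R_3(7) > 81, i.e. R_3(7) ≥ 82.

Largest n = 81; hence R_3(7) > 81.


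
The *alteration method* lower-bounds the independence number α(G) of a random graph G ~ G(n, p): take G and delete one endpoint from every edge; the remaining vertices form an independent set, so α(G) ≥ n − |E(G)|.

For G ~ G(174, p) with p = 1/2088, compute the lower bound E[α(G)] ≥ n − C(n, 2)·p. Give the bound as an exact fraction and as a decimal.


E[|E(G)|] = C(174, 2)·p = 15051 · (1/2088) = 173/24.
E[α(G)] ≥ n − E[|E(G)|] = 174 − 173/24 = 4003/24.
Numerically: ≈ 166.792.
(This is only a lower bound; the true E[α(G)] may be larger.)

E[α(G)] ≥ 4003/24 ≈ 166.792.


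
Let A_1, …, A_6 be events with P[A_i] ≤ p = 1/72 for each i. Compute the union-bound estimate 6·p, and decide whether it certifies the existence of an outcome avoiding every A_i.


Union bound: P[∪_{i=1}^{6} A_i] ≤ Σ_i P[A_i] ≤ 6·p = 6·(1/72) = 1/12.
Numerically: 1/12 ≈ 0.0833.
Is 1/12 < 1? YES.
Since P[∪ A_i] ≤ 1/12 < 1, the complement has P[∩ A_i^c] ≥ 1 − 1/12 = 11/12 > 0, so some outcome avoids every A_i.

6·p = 1/12 ≈ 0.0833; existence CERTIFIED by the union bound.


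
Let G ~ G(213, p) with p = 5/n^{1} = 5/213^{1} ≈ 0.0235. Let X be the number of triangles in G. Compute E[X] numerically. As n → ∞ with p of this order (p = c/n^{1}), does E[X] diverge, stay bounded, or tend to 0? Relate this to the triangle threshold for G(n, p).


Number of potential triangles: C(213, 3) = 1587986.
Each occurs with probability p³ ≈ (0.0235)³ ≈ 1.29351e-05.
By linearity: E[X] = C(213, 3)·p³ ≈ 1587986 · 1.29351e-05 ≈ 20.541.
Here α = 1, so p = 5/n is exactly at the triangle threshold p ~ 1/n. Asymptotically E[X] → c³/6 = 5³/6 = 125/6 ≈ 20.833, a bounded constant. In this regime the triangle count is asymptotically Poisson(c³/6).

E[X] ≈ 20.541; in regime p = Θ(1/n^{1}) E[X] stays bounded (at the triangle threshold p ~ 1/n).


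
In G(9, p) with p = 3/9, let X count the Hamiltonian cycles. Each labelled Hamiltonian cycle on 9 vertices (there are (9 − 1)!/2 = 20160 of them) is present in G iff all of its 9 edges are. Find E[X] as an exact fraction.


K_9 has (9 − 1)!/2 = 20160 labelled Hamiltonian cycles.
For each such Hamiltonian cycle H, let X_H = 1 if all 9 edges of H are present in G. Then P[X_H = 1] = p^{9} = (1/3)^{9} = 1/19683.
By linearity of expectation: E[X] = Σ_H E[X_H] = 20160 · p^{9} = 20160 · 1/19683 = 2240/2187.
Numerically: E[X] ≈ 1.024.

E[X] = 20160 · (1/3)^{9} = 2240/2187 ≈ 1.024.


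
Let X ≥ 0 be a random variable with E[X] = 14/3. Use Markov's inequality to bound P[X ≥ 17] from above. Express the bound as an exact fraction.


μ = E[X] = 14/3, a = 17.
Markov: P[X ≥ 17] ≤ μ/a = (14/3)/17 = 14/51.
Numerically: ≈ 0.274510.
(Since a = 17 > μ = 4.666667, the bound 14/51 is < 1 and informative.)

P[X ≥ 17] ≤ 14/51 ≈ 0.274510.


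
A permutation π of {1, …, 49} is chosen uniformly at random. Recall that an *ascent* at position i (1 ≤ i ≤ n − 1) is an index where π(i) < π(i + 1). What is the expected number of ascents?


Write X = Σ X_I over i = 1, …, 48, with X_I the indicator of one ascent.
There are 48 indicators.
For each fixed i, the pair (π(i), π(i+1)) is a uniformly random ordered pair of distinct values from {1, …, 49}; by symmetry P[π(i) < π(i+1)] = 1/2.
By linearity: E[X] = 48 · (1/2) = (49 − 1) · (1/2) = 24 ≈ 24.000.

E[X] = 24 = 24.000.


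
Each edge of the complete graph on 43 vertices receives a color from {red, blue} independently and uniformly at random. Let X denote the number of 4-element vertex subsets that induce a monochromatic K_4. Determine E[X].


Let X = Σ_S X_S over the C(43, 4) = 123410 subsets S of size 4, where X_S = 1 if the K_4 on S is monochromatic.
For a fixed S, the K_4 on S has C(4, 2) = 6 edges. P[all 6 edges red] = (1/2)^6, and likewise for blue, so P[monochromatic] = 2·(1/2)^6 = 2^{1 − 6} = 1/32.
By linearity: E[X] = C(43, 4) · 2^{1 − 6} = 123410 · 1/32 = 61705/16.
Numerically: E[X] ≈ 3856.562.

E[X] = C(43,4)·2^(1−C(4,2)) = 61705/16 ≈ 3856.562.


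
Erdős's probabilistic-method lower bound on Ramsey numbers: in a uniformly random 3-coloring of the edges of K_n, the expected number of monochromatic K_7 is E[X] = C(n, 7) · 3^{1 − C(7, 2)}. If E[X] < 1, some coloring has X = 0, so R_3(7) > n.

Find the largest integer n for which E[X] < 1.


We need C(n, 7) · 3^{1 − 21} < 1, i.e. C(n, 7) < 3^{21 − 1} = 3486784401.
Check values of n near the boundary:
  n = 75: C(75, 7) = 1984829850; 1984829850 < 3486784401? YES
  n = 76: C(76, 7) = 2186189400; 2186189400 < 3486784401? YES
  n = 77: C(77, 7) = 2404808340; 2404808340 < 3486784401? YES
  n = 78: C(78, 7) = 2641902120; 2641902120 < 3486784401? YES
  n = 79: C(79, 7) = 2898753715; 2898753715 < 3486784401? YES
  n = 80: C(80, 7) = 3176716400; 3176716400 < 3486784401? YES
  n = 81: C(81, 7) = 3477216600; 3477216600 < 3486784401? YES
  n = 82: C(82, 7) = 3801756816; 3801756816 < 3486784401? NO
  n = 83: C(83, 7) = 4151918628; 4151918628 < 3486784401? NO
  n = 84: C(84, 7) = 4529365776; 4529365776 < 3486784401? NO
The largest n with C(n, 7) < 3486784401 is n = 81 (where E[X] = 42928600/43046721 ≈ 0.9973). Hence R_3(7) > 81, i.e. R_3(7) ≥ 82.

Largest n = 81; hence R_3(7) > 81.


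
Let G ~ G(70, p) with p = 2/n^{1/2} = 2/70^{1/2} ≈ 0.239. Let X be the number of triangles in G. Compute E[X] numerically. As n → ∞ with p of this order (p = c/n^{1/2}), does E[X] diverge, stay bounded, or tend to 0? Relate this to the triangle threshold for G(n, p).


Number of potential triangles: C(70, 3) = 54740.
Each occurs with probability p³ ≈ (0.239)³ ≈ 1.365976e-02.
By linearity: E[X] = C(70, 3)·p³ ≈ 54740 · 1.365976e-02 ≈ 747.7350.
Since α = 1/2 < 1, p = c/n^{1/2} ≫ 1/n is above the triangle threshold p ~ 1/n. Asymptotically E[X] ~ (c³/6)·n^{3(1−α)} = (2³/6)·n^{1.5} → ∞; triangles are abundant w.h.p.

E[X] ≈ 747.7350; in regime p = Θ(1/n^{1/2}) E[X] diverges (above the triangle threshold p ~ 1/n).


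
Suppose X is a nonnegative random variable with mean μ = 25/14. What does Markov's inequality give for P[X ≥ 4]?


μ = E[X] = 25/14, a = 4.
Markov: P[X ≥ 4] ≤ μ/a = (25/14)/4 = 25/56.
Numerically: ≈ 0.446.
(Since a = 4 > μ = 1.786, the bound 25/56 is < 1 and informative.)

P[X ≥ 4] ≤ 25/56 ≈ 0.446.


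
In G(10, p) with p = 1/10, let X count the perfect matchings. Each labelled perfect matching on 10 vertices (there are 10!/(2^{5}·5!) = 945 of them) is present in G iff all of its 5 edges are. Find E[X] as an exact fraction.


K_10 has 10!/(2^{5}·5!) = 945 labelled perfect matchings.
For each such perfect matching H, let X_H = 1 if all 5 edges of H are present in G. Then P[X_H = 1] = p^{5} = (1/10)^{5} = 1/100000.
By linearity: E[X] = Σ_H E[X_H] = 945 · p^{5} = 945 · 1/100000 = 189/20000.
Numerically: E[X] ≈ 0.00945.

E[X] = 945 · (1/10)^{5} = 189/20000 ≈ 0.00945.


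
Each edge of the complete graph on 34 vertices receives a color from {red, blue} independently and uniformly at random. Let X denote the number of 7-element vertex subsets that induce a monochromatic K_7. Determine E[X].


Let X = Σ_S X_S over the C(34, 7) = 5379616 subsets S of size 7, where X_S = 1 if the K_7 on S is monochromatic.
For a fixed S, the K_7 on S has C(7, 2) = 21 edges. P[all 21 edges red] = (1/2)^21, and likewise for blue, so P[monochromatic] = 2·(1/2)^21 = 2^{1 − 21} = 1/1048576.
By linearity: E[X] = C(34, 7) · 2^{1 − 21} = 5379616 · 1/1048576 = 168113/32768.
Numerically: E[X] ≈ 5.1304.

E[X] = C(34,7)·2^(1−C(7,2)) = 168113/32768 ≈ 5.1304.


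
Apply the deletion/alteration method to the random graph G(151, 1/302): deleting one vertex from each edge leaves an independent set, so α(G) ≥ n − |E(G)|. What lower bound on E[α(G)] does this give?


E[|E(G)|] = C(151, 2)·p = 11325 · (1/302) = 75/2.
E[α(G)] ≥ n − E[|E(G)|] = 151 − 75/2 = 227/2.
Numerically: ≈ 113.500.
(This is only a lower bound; the true E[α(G)] may be larger.)

E[α(G)] ≥ 227/2 ≈ 113.500.


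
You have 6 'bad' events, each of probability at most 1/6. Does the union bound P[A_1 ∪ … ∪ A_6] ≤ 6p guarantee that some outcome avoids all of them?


Union bound: P[∪_{i=1}^{6} A_i] ≤ Σ_i P[A_i] ≤ 6·p = 6·(1/6) = 1.
Numerically: 1 ≈ 1.00000.
Is 1 < 1? NO.
Since the bound 1 is ≥ 1, the union bound is uninformative here; it does NOT by itself certify existence.

6·p = 1 ≈ 1.00000; existence NOT certified by the union bound.


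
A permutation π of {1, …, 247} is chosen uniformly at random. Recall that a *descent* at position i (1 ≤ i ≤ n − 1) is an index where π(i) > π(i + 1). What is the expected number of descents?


Write X = Σ X_I over i = 1, …, 246, with X_I the indicator of one descent.
There are 246 indicators.
For each fixed i, the pair (π(i), π(i+1)) is a uniformly random ordered pair of distinct values from {1, …, 247}; by symmetry P[π(i) > π(i+1)] = 1/2.
By linearity: E[X] = 246 · (1/2) = (247 − 1) · (1/2) = 123 ≈ 123.000.

E[X] = 123 = 123.000.


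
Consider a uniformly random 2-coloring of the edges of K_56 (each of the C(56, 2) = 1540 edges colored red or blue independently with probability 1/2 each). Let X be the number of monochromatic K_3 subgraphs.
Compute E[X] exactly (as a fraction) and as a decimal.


Let X = Σ_S X_S over the C(56, 3) = 27720 subsets S of size 3, where X_S = 1 if the K_3 on S is monochromatic.
For a fixed S, the K_3 on S has C(3, 2) = 3 edges. P[all 3 edges red] = (1/2)^3, and likewise for blue, so P[monochromatic] = 2·(1/2)^3 = 2^{1 − 3} = 1/4.
Summing: E[X] = C(56, 3) · 2^{1 − 3} = 27720 · 1/4 = 6930.
Numerically: E[X] ≈ 6930.000000.

E[X] = C(56,3)·2^(1−C(3,2)) = 6930 ≈ 6930.000000.


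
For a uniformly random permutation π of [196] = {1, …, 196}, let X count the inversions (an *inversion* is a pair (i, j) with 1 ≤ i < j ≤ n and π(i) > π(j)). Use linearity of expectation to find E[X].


Write X = Σ X_I over the C(196, 2) = 19110 pairs i < j, with X_I the indicator of one inversion.
There are 19110 indicators.
For each fixed pair i < j, the values π(i) and π(j) are two distinct elements of {1, …, 196} in uniformly random order; by symmetry P[π(i) > π(j)] = 1/2.
By linearity: E[X] = 19110 · (1/2) = C(196, 2) · (1/2) = 19110/2 = 9555 ≈ 9555.00000.

E[X] = 9555 = 9555.00000.


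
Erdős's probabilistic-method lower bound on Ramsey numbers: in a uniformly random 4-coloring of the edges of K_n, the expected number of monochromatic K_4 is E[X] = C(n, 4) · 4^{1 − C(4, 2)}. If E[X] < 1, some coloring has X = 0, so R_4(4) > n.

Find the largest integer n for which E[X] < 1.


We need C(n, 4) · 4^{1 − 6} < 1, i.e. C(n, 4) < 4^{6 − 1} = 1024.
Check values of n near the boundary:
  n = 11: C(11, 4) = 330; 330 < 1024? YES
  n = 12: C(12, 4) = 495; 495 < 1024? YES
  n = 13: C(13, 4) = 715; 715 < 1024? YES
  n = 14: C(14, 4) = 1001; 1001 < 1024? YES
  n = 15: C(15, 4) = 1365; 1365 < 1024? NO
  n = 16: C(16, 4) = 1820; 1820 < 1024? NO
The largest n with C(n, 4) < 1024 is n = 14 (where E[X] = 1001/1024 ≈ 0.978). Hence R_4(4) > 14, i.e. R_4(4) ≥ 15.

Largest n = 14; hence R_4(4) > 14.


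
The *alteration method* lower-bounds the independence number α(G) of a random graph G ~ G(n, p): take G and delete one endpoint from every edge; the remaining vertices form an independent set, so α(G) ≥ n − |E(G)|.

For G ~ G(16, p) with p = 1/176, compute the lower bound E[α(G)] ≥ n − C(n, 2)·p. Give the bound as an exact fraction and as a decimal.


E[|E(G)|] = C(16, 2)·p = 120 · (1/176) = 15/22.
E[α(G)] ≥ n − E[|E(G)|] = 16 − 15/22 = 337/22.
Numerically: ≈ 15.318.
(This is only a lower bound; the true E[α(G)] may be larger.)

E[α(G)] ≥ 337/22 ≈ 15.318.


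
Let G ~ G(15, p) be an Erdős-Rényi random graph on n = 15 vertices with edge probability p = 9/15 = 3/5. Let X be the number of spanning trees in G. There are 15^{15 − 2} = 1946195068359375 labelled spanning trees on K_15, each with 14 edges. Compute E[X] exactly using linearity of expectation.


K_15 has 15^{15 − 2} = 1946195068359375 labelled spanning trees.
For each such spanning tree H, let X_H = 1 if all 14 edges of H are present in G. Then P[X_H = 1] = p^{14} = (3/5)^{14} = 4782969/6103515625.
By linearity: E[X] = Σ_H E[X_H] = 1946195068359375 · p^{14} = 1946195068359375 · 4782969/6103515625 = 7625597484987/5.
Numerically: E[X] ≈ 1.5251e+12.

E[X] = 1946195068359375 · (3/5)^{14} = 7625597484987/5 ≈ 1.5251e+12.


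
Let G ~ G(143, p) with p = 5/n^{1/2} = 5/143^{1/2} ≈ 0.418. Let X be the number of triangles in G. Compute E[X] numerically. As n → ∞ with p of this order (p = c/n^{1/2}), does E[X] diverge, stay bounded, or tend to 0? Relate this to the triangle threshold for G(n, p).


Number of potential triangles: C(143, 3) = 477191.
Each occurs with probability p³ ≈ (0.418)³ ≈ 7.30981e-02.
By linearity: E[X] = C(143, 3)·p³ ≈ 477191 · 7.30981e-02 ≈ 34881.745.
Since α = 1/2 < 1, p = c/n^{1/2} ≫ 1/n is above the triangle threshold p ~ 1/n. Asymptotically E[X] ~ (c³/6)·n^{3(1−α)} = (5³/6)·n^{1.5} → ∞; triangles are abundant w.h.p.

E[X] ≈ 34881.745; in regime p = Θ(1/n^{1/2}) E[X] diverges (above the triangle threshold p ~ 1/n).


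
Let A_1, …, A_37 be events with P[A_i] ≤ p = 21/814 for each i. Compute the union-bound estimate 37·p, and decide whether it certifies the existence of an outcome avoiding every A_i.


Union bound: P[∪_{i=1}^{37} A_i] ≤ Σ_i P[A_i] ≤ 37·p = 37·(21/814) = 21/22.
Numerically: 21/22 ≈ 0.9545.
Is 21/22 < 1? YES.
Since P[∪ A_i] ≤ 21/22 < 1, the complement has P[∩ A_i^c] ≥ 1 − 21/22 = 1/22 > 0, so some outcome avoids every A_i.

37·p = 21/22 ≈ 0.9545; existence CERTIFIED by the union bound.


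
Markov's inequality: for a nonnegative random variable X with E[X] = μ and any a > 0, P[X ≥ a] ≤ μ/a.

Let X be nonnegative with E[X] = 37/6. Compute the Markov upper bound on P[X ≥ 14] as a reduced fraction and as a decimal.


μ = E[X] = 37/6, a = 14.
Markov: P[X ≥ 14] ≤ μ/a = (37/6)/14 = 37/84.
Numerically: ≈ 0.440.
(Since a = 14 > μ = 6.167, the bound 37/84 is < 1 and informative.)

P[X ≥ 14] ≤ 37/84 ≈ 0.440.


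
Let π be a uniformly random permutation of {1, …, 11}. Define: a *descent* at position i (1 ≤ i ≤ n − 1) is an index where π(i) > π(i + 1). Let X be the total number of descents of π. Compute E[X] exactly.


Write X = Σ X_I over i = 1, …, 10, with X_I the indicator of one descent.
There are 10 indicators.
For each fixed i, the pair (π(i), π(i+1)) is a uniformly random ordered pair of distinct values from {1, …, 11}; by symmetry P[π(i) > π(i+1)] = 1/2.
By linearity: E[X] = 10 · (1/2) = (11 − 1) · (1/2) = 5 ≈ 5.000.

E[X] = 5 = 5.000.


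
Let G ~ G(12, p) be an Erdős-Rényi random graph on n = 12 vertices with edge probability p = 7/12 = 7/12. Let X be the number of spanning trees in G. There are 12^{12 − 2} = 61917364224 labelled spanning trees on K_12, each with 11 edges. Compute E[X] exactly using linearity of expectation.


K_12 has 12^{12 − 2} = 61917364224 labelled spanning trees.
For each such spanning tree H, let X_H = 1 if all 11 edges of H are present in G. Then P[X_H = 1] = p^{11} = (7/12)^{11} = 1977326743/743008370688.
Summing the indicators: E[X] = Σ_H E[X_H] = 61917364224 · p^{11} = 61917364224 · 1977326743/743008370688 = 1977326743/12.
Numerically: E[X] ≈ 1.65e+08.

E[X] = 61917364224 · (7/12)^{11} = 1977326743/12 ≈ 1.65e+08.


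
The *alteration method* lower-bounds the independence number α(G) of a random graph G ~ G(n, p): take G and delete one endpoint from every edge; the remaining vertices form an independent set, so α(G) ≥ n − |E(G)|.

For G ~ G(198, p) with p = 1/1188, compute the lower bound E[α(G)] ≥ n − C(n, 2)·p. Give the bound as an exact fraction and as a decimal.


E[|E(G)|] = C(198, 2)·p = 19503 · (1/1188) = 197/12.
E[α(G)] ≥ n − E[|E(G)|] = 198 − 197/12 = 2179/12.
Numerically: ≈ 181.58333.
(This is only a lower bound; the true E[α(G)] may be larger.)

E[α(G)] ≥ 2179/12 ≈ 181.58333.


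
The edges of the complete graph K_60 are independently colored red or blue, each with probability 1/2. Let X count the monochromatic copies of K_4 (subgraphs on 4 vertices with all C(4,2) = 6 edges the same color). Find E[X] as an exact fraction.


Let X = Σ_S X_S over the C(60, 4) = 487635 subsets S of size 4, where X_S = 1 if the K_4 on S is monochromatic.
For a fixed S, the K_4 on S has C(4, 2) = 6 edges. P[all 6 edges red] = (1/2)^6, and likewise for blue, so P[monochromatic] = 2·(1/2)^6 = 2^{1 − 6} = 1/32.
By linearity of expectation: E[X] = C(60, 4) · 2^{1 − 6} = 487635 · 1/32 = 487635/32.
Numerically: E[X] ≈ 15238.59375.

E[X] = C(60,4)·2^(1−C(4,2)) = 487635/32 ≈ 15238.59375.


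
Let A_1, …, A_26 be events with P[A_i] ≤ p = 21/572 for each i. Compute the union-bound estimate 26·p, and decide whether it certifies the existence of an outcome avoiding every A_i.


Union bound: P[∪_{i=1}^{26} A_i] ≤ Σ_i P[A_i] ≤ 26·p = 26·(21/572) = 21/22.
Numerically: 21/22 ≈ 0.955.
Is 21/22 < 1? YES.
Since P[∪ A_i] ≤ 21/22 < 1, the complement has P[∩ A_i^c] ≥ 1 − 21/22 = 1/22 > 0, so some outcome avoids every A_i.

26·p = 21/22 ≈ 0.955; existence CERTIFIED by the union bound.


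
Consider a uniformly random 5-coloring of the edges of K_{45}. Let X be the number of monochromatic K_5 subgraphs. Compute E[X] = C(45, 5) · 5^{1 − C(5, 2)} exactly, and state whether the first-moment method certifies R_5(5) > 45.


E[X] = C(45, 5) · 5^{1 − 10} = 1221759 · 5^{−9} = 1221759/1953125.
As a reduced fraction: E[X] = 1221759/1953125 ≈ 0.6255406.
Is E[X] < 1? YES.
Since E[X] < 1, there exists a 5-coloring of K_{45} with no monochromatic K_5; hence R_5(5) > 45.

E[X] = 1221759/1953125 ≈ 0.6255406; E[X] < 1, so R_5(5) > 45.


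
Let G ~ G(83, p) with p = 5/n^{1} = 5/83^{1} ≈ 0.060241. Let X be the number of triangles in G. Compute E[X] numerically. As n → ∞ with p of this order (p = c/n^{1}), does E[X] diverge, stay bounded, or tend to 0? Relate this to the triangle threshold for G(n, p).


Number of potential triangles: C(83, 3) = 91881.
Each occurs with probability p³ ≈ (0.060241)³ ≈ 2.1861288e-04.
By linearity: E[X] = C(83, 3)·p³ ≈ 91881 · 2.1861288e-04 ≈ 20.08637.
Here α = 1, so p = 5/n is exactly at the triangle threshold p ~ 1/n. Asymptotically E[X] → c³/6 = 5³/6 = 125/6 ≈ 20.83333, a bounded constant. In this regime the triangle count is asymptotically Poisson(c³/6).

E[X] ≈ 20.08637; in regime p = Θ(1/n^{1}) E[X] stays bounded (at the triangle threshold p ~ 1/n).


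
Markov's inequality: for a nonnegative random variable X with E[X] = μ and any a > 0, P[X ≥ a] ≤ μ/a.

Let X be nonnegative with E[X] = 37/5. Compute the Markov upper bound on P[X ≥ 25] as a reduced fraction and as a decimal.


μ = E[X] = 37/5, a = 25.
Markov: P[X ≥ 25] ≤ μ/a = (37/5)/25 = 37/125.
Numerically: ≈ 0.2960.
(Since a = 25 > μ = 7.4000, the bound 37/125 is < 1 and informative.)

P[X ≥ 25] ≤ 37/125 ≈ 0.2960.


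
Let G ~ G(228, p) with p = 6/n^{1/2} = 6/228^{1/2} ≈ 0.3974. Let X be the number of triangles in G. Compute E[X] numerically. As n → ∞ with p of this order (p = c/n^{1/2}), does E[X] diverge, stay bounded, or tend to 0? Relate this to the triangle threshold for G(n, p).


Number of potential triangles: C(228, 3) = 1949476.
Each occurs with probability p³ ≈ (0.3974)³ ≈ 6.274101e-02.
By linearity: E[X] = C(228, 3)·p³ ≈ 1949476 · 6.274101e-02 ≈ 122312.0862.
Since α = 1/2 < 1, p = c/n^{1/2} ≫ 1/n is above the triangle threshold p ~ 1/n. Asymptotically E[X] ~ (c³/6)·n^{3(1−α)} = (6³/6)·n^{1.5} → ∞; triangles are abundant w.h.p.

E[X] ≈ 122312.0862; in regime p = Θ(1/n^{1/2}) E[X] diverges (above the triangle threshold p ~ 1/n).


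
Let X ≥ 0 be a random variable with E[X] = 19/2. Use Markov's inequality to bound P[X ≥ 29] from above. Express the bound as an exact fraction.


μ = E[X] = 19/2, a = 29.
Markov: P[X ≥ 29] ≤ μ/a = (19/2)/29 = 19/58.
Numerically: ≈ 0.327586.
(Since a = 29 > μ = 9.500000, the bound 19/58 is < 1 and informative.)

P[X ≥ 29] ≤ 19/58 ≈ 0.327586.


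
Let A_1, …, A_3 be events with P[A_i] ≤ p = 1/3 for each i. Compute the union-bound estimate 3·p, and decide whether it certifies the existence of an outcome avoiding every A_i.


Union bound: P[∪_{i=1}^{3} A_i] ≤ Σ_i P[A_i] ≤ 3·p = 3·(1/3) = 1.
Numerically: 1 ≈ 1.00000.
Is 1 < 1? NO.
Since the bound 1 is ≥ 1, the union bound is uninformative here; it does NOT by itself certify existence.

3·p = 1 ≈ 1.00000; existence NOT certified by the union bound.


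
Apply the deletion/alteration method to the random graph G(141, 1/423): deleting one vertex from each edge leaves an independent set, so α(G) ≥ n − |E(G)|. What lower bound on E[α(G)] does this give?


E[|E(G)|] = C(141, 2)·p = 9870 · (1/423) = 70/3.
E[α(G)] ≥ n − E[|E(G)|] = 141 − 70/3 = 353/3.
Numerically: ≈ 117.667.
(This is only a lower bound; the true E[α(G)] may be larger.)

E[α(G)] ≥ 353/3 ≈ 117.667.


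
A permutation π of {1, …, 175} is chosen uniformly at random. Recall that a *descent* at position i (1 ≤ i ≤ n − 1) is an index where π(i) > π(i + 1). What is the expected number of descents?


Write X = Σ X_I over i = 1, …, 174, with X_I the indicator of one descent.
There are 174 indicators.
For each fixed i, the pair (π(i), π(i+1)) is a uniformly random ordered pair of distinct values from {1, …, 175}; by symmetry P[π(i) > π(i+1)] = 1/2.
By linearity: E[X] = 174 · (1/2) = (175 − 1) · (1/2) = 87 ≈ 87.000.

E[X] = 87 = 87.000.


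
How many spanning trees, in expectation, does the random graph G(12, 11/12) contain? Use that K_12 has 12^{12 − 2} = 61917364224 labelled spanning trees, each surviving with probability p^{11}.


K_12 has 12^{12 − 2} = 61917364224 labelled spanning trees.
For each such spanning tree H, let X_H = 1 if all 11 edges of H are present in G. Then P[X_H = 1] = p^{11} = (11/12)^{11} = 285311670611/743008370688.
Summing the indicators: E[X] = Σ_H E[X_H] = 61917364224 · p^{11} = 61917364224 · 285311670611/743008370688 = 285311670611/12.
Numerically: E[X] ≈ 2.38e+10.

E[X] = 61917364224 · (11/12)^{11} = 285311670611/12 ≈ 2.38e+10.


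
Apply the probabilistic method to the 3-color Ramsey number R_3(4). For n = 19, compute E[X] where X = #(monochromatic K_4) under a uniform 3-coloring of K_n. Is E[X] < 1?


E[X] = C(19, 4) · 3^{1 − 6} = 3876 · 3^{−5} = 3876/243.
As a reduced fraction: E[X] = 1292/81 ≈ 15.9506.
Is E[X] < 1? NO.
Since E[X] ≥ 1, the first-moment bound is inconclusive at n = 19; it does NOT by itself certify R_3(4) > 19.

E[X] = 1292/81 ≈ 15.9506; E[X] ≥ 1; first-moment method inconclusive here.


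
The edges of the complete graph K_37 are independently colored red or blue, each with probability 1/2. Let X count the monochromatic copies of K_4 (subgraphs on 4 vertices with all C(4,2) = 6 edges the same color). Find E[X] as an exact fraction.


Let X = Σ_S X_S over the C(37, 4) = 66045 subsets S of size 4, where X_S = 1 if the K_4 on S is monochromatic.
For a fixed S, the K_4 on S has C(4, 2) = 6 edges. P[all 6 edges red] = (1/2)^6, and likewise for blue, so P[monochromatic] = 2·(1/2)^6 = 2^{1 − 6} = 1/32.
By linearity of expectation: E[X] = C(37, 4) · 2^{1 − 6} = 66045 · 1/32 = 66045/32.
Numerically: E[X] ≈ 2063.90625.

E[X] = C(37,4)·2^(1−C(4,2)) = 66045/32 ≈ 2063.90625.
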